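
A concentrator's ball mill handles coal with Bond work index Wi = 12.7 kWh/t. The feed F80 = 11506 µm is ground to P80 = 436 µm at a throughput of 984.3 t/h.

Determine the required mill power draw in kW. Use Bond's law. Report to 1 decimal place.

W = 10 Wi (1/√P80 − 1/√F80)  [Bond]
W = 10·12.7·(1/√436 − 1/√11506) = 10·12.7·(0.038569) = 4.8982 kWh/t
P_mill = W·ṁ = 4.8982·984.3 = 4821.3 kW

P = 4821.3 kW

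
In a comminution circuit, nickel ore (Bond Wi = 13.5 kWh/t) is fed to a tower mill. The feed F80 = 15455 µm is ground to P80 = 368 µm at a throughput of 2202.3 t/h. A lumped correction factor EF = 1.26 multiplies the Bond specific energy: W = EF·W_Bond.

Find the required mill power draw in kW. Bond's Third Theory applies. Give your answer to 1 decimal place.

P = 16514.6 kW

W = 10 Wi (1/√P80 − 1/√F80)  [Bond]
W = 10·13.5·(1/√368 − 1/√15455) = 10·13.5·(0.044085) = 5.9514 kWh/t
Apply correction: 5.9514 × 1.26 = 7.4988 kWh/t
Power = W × throughput = 7.4988 kWh/t × 2202.3 t/h = 16514.6 kW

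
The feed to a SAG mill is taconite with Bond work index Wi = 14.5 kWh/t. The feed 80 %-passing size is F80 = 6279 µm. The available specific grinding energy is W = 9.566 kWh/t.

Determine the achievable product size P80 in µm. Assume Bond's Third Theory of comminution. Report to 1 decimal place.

Bond:  W = 10 Wi (1/√P − 1/√F)
1/√P80 = 1/√F80 + W/(10·Wi)
  = 9.5660/(10·14.5) + 1/√6279 = 0.065972 + 0.012620 = 0.078592
P80 = (1/0.078592)² = 12.7239² = 161.90 µm

P80 = 161.9 µm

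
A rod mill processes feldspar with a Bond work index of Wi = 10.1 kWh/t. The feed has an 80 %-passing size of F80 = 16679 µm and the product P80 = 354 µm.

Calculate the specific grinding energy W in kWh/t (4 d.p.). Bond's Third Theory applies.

W = 4.5860 kWh/t

W_Bond = 10·Wi·(1/√P₈₀ − 1/√F₈₀)
1/√354 = 0.053149;  1/√16679 = 0.007743
W = 10·10.1·(0.053149 − 0.007743) = 4.5860 kWh/t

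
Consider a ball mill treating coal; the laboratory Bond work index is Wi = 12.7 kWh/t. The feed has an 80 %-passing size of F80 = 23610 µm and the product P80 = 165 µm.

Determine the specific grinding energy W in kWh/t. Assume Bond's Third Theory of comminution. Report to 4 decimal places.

W = 10·Wi·(P80^(-½) − F80^(-½))
1/√165 = 0.077850;  1/√23610 = 0.006508
W = 10·12.7·(0.077850 − 0.006508) = 9.0604 kWh/t

W = 9.0604 kWh/t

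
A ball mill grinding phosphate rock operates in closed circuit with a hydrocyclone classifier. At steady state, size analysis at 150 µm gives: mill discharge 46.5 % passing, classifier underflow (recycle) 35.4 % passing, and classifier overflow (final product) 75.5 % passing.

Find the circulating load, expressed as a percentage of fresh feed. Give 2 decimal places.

Balance %-passing 150 µm (r = R/F):
(1+r)·d = r·u + o ⇒ r = (o−d)/(d−u)
r = (75.5 − 46.5)/(46.5 − 35.4) = 29.0/11.1 = 2.6126
CL = 100·r = 261.26 %

CL = 261.26 %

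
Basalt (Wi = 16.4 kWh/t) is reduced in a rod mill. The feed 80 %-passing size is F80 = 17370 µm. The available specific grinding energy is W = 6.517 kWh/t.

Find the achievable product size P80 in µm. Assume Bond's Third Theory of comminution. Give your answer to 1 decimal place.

P80 = 446.5 µm

W = 10·Wi·[P80^(−½) − F80^(−½)]
1/√P80 = 1/√F80 + W/(10·Wi)
  = 6.5170/(10·16.4) + 1/√17370 = 0.039738 + 0.007588 = 0.047325
P80 = (1/0.047325)² = 21.1303² = 446.49 µm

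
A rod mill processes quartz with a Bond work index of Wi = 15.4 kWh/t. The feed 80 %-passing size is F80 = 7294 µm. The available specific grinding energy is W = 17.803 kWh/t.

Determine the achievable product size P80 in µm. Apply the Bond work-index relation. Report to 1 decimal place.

W = 10 Wi / √P80 − 10 Wi / √F80
P80^(−½) = W/(10 Wi) + F80^(−½)
  = 17.8030/(10·15.4) + 1/√7294 = 0.115604 + 0.011709 = 0.127313
P80 = (1/0.127313)² = 7.8547² = 61.70 µm

P80 = 61.7 µm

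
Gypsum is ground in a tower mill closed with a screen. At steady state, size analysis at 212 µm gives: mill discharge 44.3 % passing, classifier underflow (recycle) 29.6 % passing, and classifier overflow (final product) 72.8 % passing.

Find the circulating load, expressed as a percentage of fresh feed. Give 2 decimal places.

CL = 193.88 %

Classifier node, passing 212 µm:
(1+r)·d = r·u + o ⇒ r = (o−d)/(d−u)
r = (72.8 − 44.3)/(44.3 − 29.6) = 28.5/14.7 = 1.9388
CL = 100·r = 193.88 %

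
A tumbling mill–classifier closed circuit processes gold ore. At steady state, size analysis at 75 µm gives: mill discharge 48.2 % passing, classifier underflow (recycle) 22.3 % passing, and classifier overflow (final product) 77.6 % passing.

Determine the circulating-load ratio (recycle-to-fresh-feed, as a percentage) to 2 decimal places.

Balance %-passing 75 µm (r = R/F):
(1+r)d = ru + o → r = (o−d)/(d−u)
r = (77.6 − 48.2)/(48.2 − 22.3) = 29.4/25.9 = 1.1351
CL = 100·r = 113.51 %

CL = 113.51 %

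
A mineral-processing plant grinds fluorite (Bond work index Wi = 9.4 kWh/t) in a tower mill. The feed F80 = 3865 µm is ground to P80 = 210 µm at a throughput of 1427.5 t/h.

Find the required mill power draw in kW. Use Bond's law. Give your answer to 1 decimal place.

P = 7101.3 kW

W = 10 Wi / √P80 − 10 Wi / √F80
W = 10·9.4·(1/√210 − 1/√3865) = 10·9.4·(0.052921) = 4.9746 kWh/t
P = W·T = 4.9746·1427.5 = 7101.3 kW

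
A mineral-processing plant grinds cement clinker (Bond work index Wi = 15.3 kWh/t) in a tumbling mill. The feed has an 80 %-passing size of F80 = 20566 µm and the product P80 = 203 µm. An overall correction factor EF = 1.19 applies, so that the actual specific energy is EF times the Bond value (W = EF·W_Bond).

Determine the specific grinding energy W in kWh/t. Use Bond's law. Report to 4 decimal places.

W = 10 Wi (P80^-0.5 − F80^-0.5)
1/√203 = 0.070186;  1/√20566 = 0.006973
W = 10·15.3·(0.070186 − 0.006973) = 9.6716 kWh/t
Corrected W = EF·W_Bond = 1.19·9.6716 = 11.5092 kWh/t

W = 11.5092 kWh/t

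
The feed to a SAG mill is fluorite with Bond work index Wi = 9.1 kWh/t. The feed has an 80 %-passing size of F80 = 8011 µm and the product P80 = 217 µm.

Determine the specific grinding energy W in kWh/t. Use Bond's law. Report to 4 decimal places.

Bond:  W = 10 Wi (1/√P − 1/√F)
1/√217 = 0.067884;  1/√8011 = 0.011173
W = 10·9.1·(0.067884 − 0.011173) = 5.1608 kWh/t

W = 5.1608 kWh/t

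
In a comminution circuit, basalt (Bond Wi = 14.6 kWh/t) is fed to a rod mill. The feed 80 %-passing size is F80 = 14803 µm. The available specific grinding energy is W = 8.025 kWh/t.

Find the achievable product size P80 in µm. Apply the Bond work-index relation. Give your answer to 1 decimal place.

Bond:  W = 10 Wi (1/√P − 1/√F)
⇒ 1/√P80 = W/(10·Wi) + 1/√F80
  = 8.0250/(10·14.6) + 1/√14803 = 0.054966 + 0.008219 = 0.063185
P80 = (1/0.063185)² = 15.8266² = 250.48 µm

P80 = 250.5 µm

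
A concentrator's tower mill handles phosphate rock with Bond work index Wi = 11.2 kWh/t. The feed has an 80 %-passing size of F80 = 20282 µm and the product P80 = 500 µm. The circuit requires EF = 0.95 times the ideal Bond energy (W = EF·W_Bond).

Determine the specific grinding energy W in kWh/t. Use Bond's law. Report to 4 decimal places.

W = 4.0112 kWh/t

Bond:  W = 10 Wi (1/√P − 1/√F)
1/√500 = 0.044721;  1/√20282 = 0.007022
W = 10·11.2·(0.044721 − 0.007022) = 4.2224 kWh/t
Apply correction: 4.2224 × 0.95 = 4.0112 kWh/t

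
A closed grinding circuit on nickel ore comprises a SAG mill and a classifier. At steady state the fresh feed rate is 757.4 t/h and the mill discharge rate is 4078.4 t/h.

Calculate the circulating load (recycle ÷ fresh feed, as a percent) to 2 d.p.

M = F + R at steady state, so:
R = M − F = 4078.4 − 757.4 = 3321.0 t/h
CL = 100·R/F = 100·3321.0/757.4 = 438.47 %

CL = 438.47 %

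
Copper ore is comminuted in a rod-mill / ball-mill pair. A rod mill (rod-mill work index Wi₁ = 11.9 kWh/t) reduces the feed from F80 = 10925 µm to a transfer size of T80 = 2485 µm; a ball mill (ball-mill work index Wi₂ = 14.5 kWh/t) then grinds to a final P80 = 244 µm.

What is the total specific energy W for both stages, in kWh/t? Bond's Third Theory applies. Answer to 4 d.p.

W = 7.6226 kWh/t

W = 10 Wi (P80^-0.5 − F80^-0.5)
Stage 1 (10925→2485 µm, Wi₁=11.9): W₁ = 10·11.9·(0.020060 − 0.009567) = 1.2487 kWh/t
Stage 2 (2485→244 µm, Wi₂=14.5): W₂ = 10·14.5·(0.064018 − 0.020060) = 6.3739 kWh/t
W = W₁ + W₂ = 1.2487 + 6.3739 = 7.6226 kWh/t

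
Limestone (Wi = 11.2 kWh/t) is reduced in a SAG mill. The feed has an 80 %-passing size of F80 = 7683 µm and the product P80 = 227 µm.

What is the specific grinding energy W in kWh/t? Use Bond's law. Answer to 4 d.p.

W = 6.1559 kWh/t

Bond:  W = 10 Wi (1/√P − 1/√F)
1/√227 = 0.066372;  1/√7683 = 0.011409
W = 10·11.2·(0.066372 − 0.011409) = 6.1559 kWh/t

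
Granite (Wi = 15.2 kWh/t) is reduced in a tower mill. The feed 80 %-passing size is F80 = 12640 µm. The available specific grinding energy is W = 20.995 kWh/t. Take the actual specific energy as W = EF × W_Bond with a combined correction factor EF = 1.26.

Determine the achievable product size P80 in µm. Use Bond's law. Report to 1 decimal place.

P80 = 71.2 µm

W = 10 Wi (1/√P80 − 1/√F80)  [Bond]
W_Bond = W / EF = 20.995 / 1.26 = 16.6627 kWh/t
⇒ 1/√P80 = W_Bond/(10·Wi) + 1/√F80
  = 16.6627/(10·15.2) + 1/√12640 = 0.109623 + 0.008895 = 0.118518
P80 = (1/0.118518)² = 8.4376² = 71.19 µm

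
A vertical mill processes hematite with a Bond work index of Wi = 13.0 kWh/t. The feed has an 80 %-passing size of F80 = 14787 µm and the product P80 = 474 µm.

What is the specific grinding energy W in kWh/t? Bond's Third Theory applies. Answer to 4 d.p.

Bond: W = 10·Wi·(1/√P80 − 1/√F80)
1/√474 = 0.045932;  1/√14787 = 0.008224
W = 10·13.0·(0.045932 − 0.008224) = 4.9020 kWh/t

W = 4.9020 kWh/t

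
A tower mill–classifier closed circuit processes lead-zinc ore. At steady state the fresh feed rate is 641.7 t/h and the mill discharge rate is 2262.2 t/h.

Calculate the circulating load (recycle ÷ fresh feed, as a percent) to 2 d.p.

CL = 252.53 %

Discharge = new feed + return, hence
R = M − F = 2262.2 − 641.7 = 1620.5 t/h
CL = 100·R/F = 100·1620.5/641.7 = 252.53 %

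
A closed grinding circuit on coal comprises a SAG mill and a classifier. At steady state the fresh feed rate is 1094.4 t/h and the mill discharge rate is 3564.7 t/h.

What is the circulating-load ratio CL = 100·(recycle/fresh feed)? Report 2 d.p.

CL = 225.72 %

Mill node: discharge = fresh + recycle.
R = M − F = 3564.7 − 1094.4 = 2470.3 t/h
CL = 100·R/F = 100·2470.3/1094.4 = 225.72 %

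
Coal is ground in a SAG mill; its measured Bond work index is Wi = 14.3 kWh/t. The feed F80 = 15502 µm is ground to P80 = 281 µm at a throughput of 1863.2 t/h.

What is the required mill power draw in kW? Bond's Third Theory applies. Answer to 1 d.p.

W = 10 Wi / √P80 − 10 Wi / √F80
W = 10·14.3·(1/√281 − 1/√15502) = 10·14.3·(0.051623) = 7.3821 kWh/t
P_mill = W·ṁ = 7.3821·1863.2 = 13754.4 kW

P = 13754.4 kW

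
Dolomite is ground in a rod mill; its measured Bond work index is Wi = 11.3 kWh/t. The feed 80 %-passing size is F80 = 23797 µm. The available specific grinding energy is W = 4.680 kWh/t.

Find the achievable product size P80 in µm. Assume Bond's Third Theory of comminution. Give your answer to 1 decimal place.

P80 = 435.9 µm

W = 10 Wi (P80^-0.5 − F80^-0.5)
⇒ 1/√P80 = W/(10 Wi) + 1/√F80
  = 4.6800/(10·11.3) + 1/√23797 = 0.041416 + 0.006482 = 0.047898
P80 = (1/0.047898)² = 20.8775² = 435.87 µm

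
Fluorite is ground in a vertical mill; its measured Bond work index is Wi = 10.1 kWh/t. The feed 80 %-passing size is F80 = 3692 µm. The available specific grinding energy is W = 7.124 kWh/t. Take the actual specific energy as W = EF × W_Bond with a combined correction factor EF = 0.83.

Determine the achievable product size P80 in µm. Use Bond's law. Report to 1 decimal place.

W = 10·Wi·(P80^(-½) − F80^(-½))
W_Bond = W / EF = 7.124 / 0.83 = 8.5831 kWh/t
⇒ 1/√P80 = W_Bond/(10 Wi) + 1/√F80
  = 8.5831/(10·10.1) + 1/√3692 = 0.084982 + 0.016458 = 0.101439
P80 = (1/0.101439)² = 9.8581² = 97.18 µm

P80 = 97.2 µm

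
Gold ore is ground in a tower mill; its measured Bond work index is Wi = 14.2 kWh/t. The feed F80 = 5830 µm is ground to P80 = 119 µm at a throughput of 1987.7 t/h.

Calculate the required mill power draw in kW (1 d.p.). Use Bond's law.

P = 22177.5 kW

W = 10 Wi (P80^-0.5 − F80^-0.5)
W = 10·14.2·(1/√119 − 1/√5830) = 10·14.2·(0.078573) = 11.1574 kWh/t
P_mill = W·ṁ = 11.1574·1987.7 = 22177.5 kW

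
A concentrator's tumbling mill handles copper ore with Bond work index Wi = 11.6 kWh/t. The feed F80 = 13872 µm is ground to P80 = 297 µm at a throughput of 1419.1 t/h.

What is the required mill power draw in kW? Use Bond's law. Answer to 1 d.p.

W = 10 Wi / √P80 − 10 Wi / √F80
W = 10·11.6·(1/√297 − 1/√13872) = 10·11.6·(0.049535) = 5.7461 kWh/t
P = W·T = 5.7461·1419.1 = 8154.3 kW

P = 8154.3 kW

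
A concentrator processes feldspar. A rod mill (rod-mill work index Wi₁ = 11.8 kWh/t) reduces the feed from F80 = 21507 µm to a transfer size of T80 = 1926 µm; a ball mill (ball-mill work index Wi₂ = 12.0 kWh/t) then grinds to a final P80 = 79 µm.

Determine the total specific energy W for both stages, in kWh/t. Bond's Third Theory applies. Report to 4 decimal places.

W = 10 Wi (P80^-0.5 − F80^-0.5)
Stage 1 (21507→1926 µm, Wi₁=11.8): W₁ = 10·11.8·(0.022786 − 0.006819) = 1.8841 kWh/t
Stage 2 (1926→79 µm, Wi₂=12.0): W₂ = 10·12.0·(0.112509 − 0.022786) = 10.7667 kWh/t
W = W₁ + W₂ = 1.8841 + 10.7667 = 12.6509 kWh/t

W = 12.6509 kWh/t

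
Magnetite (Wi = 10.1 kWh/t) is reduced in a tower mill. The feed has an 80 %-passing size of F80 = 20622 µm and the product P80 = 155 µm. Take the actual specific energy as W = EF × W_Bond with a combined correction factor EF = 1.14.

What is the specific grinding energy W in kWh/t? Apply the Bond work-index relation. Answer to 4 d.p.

W = 8.4465 kWh/t

W = 10 Wi (P80^-0.5 − F80^-0.5)
1/√155 = 0.080322;  1/√20622 = 0.006964
W = 10·10.1·(0.080322 − 0.006964) = 7.4092 kWh/t
Apply correction: 7.4092 × 1.14 = 8.4465 kWh/t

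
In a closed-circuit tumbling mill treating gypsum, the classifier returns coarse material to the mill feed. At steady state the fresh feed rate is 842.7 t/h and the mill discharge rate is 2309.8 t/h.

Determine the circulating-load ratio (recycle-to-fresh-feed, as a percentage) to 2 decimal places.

Steady state: M = F + R.
R = M − F = 2309.8 − 842.7 = 1467.1 t/h
CL = 100·R/F = 100·1467.1/842.7 = 174.10 %

CL = 174.10 %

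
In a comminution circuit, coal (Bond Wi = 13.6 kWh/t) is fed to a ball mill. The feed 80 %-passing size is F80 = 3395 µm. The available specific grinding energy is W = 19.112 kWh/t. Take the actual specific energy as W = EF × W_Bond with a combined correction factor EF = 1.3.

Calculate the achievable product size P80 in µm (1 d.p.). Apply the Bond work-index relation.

W_Bond = 10·Wi·(1/√P₈₀ − 1/√F₈₀)
W_Bond = W / EF = 19.112 / 1.3 = 14.7015 kWh/t
1/√P80 = 1/√F80 + W_Bond/(10·Wi)
  = 14.7015/(10·13.6) + 1/√3395 = 0.108100 + 0.017162 = 0.125262
P80 = (1/0.125262)² = 7.9833² = 63.73 µm

P80 = 63.7 µm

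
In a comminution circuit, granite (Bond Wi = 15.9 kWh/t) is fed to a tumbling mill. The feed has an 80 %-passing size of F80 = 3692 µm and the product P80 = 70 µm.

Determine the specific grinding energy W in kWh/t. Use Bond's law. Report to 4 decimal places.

Bond: W = 10·Wi·(1/√P80 − 1/√F80)
1/√70 = 0.119523;  1/√3692 = 0.016458
W = 10·15.9·(0.119523 − 0.016458) = 16.3874 kWh/t

W = 16.3874 kWh/t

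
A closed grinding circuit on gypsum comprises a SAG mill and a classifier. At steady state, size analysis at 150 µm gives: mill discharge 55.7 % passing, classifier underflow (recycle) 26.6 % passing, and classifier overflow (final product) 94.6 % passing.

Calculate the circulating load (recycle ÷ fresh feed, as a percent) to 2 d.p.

Let r = R/F. Size balance at 150 µm:
(1+r)·d = r·u + o ⇒ r = (o−d)/(d−u)
r = (94.6 − 55.7)/(55.7 − 26.6) = 38.9/29.1 = 1.3368
CL = 100·r = 133.68 %

CL = 133.68 %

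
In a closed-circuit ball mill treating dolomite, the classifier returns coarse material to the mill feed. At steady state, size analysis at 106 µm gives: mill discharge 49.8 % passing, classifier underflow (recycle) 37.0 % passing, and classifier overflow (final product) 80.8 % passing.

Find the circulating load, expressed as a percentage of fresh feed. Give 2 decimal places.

CL = 242.19 %

Balance %-passing 106 µm (r = R/F):
d + r·d = r·u + o → r(d−u) = o−d
r = (80.8 − 49.8)/(49.8 − 37.0) = 31.0/12.8 = 2.4219
CL = 100·r = 242.19 %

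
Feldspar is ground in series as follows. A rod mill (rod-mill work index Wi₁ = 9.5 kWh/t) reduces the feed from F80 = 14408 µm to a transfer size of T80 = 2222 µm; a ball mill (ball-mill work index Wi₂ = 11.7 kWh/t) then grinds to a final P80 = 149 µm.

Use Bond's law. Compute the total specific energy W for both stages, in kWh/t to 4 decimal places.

W = 10 Wi (1/√P80 − 1/√F80)  [Bond]
Stage 1 (14408→2222 µm, Wi₁=9.5): W₁ = 10·9.5·(0.021214 − 0.008331) = 1.2239 kWh/t
Stage 2 (2222→149 µm, Wi₂=11.7): W₂ = 10·11.7·(0.081923 − 0.021214) = 7.1029 kWh/t
W = W₁ + W₂ = 1.2239 + 7.1029 = 8.3269 kWh/t

W = 8.3269 kWh/t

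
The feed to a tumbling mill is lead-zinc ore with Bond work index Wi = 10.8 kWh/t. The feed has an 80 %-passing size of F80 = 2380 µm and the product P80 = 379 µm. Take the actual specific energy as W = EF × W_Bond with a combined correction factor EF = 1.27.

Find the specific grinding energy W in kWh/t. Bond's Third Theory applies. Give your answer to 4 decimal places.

W = 4.2339 kWh/t

Bond:  W = 10 Wi (1/√P − 1/√F)
1/√379 = 0.051367;  1/√2380 = 0.020498
W = 10·10.8·(0.051367 − 0.020498) = 3.3338 kWh/t
W_actual = 1.27 × 3.3338 = 4.2339 kWh/t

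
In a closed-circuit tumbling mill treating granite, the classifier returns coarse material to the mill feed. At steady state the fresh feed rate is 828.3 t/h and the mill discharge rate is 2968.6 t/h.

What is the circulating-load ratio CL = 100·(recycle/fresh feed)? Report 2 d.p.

Steady state: M = F + R.
R = M − F = 2968.6 − 828.3 = 2140.3 t/h
CL = 100·R/F = 100·2140.3/828.3 = 258.40 %

CL = 258.40 %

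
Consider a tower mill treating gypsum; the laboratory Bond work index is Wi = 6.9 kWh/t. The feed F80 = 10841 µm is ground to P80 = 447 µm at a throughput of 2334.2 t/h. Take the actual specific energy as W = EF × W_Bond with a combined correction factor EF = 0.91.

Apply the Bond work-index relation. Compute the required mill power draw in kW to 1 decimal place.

P = 5524.6 kW

W_Bond = 10·Wi·(1/√P₈₀ − 1/√F₈₀)
W = 10·6.9·(1/√447 − 1/√10841) = 10·6.9·(0.037694) = 2.6009 kWh/t
Corrected W = EF·W_Bond = 0.91·2.6009 = 2.3668 kWh/t
P = W·T = 2.3668·2334.2 = 5524.6 kW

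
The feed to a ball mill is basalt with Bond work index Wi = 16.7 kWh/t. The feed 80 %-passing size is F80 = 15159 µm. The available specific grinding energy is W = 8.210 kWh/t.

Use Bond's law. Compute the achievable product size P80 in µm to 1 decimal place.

W_Bond = 10·Wi·(1/√P₈₀ − 1/√F₈₀)
⇒ 1/√P80 = W/(10 Wi) + 1/√F80
  = 8.2100/(10·16.7) + 1/√15159 = 0.049162 + 0.008122 = 0.057284
P80 = (1/0.057284)² = 17.4570² = 304.75 µm

P80 = 304.7 µm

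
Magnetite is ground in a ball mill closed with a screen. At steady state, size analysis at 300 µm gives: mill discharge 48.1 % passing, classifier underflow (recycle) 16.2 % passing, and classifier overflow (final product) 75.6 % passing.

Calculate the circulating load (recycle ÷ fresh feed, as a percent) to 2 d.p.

CL = 86.21 %

Balance %-passing 300 µm (r = R/F):
(1+r)·d = r·u + o ⇒ r = (o−d)/(d−u)
r = (75.6 − 48.1)/(48.1 − 16.2) = 27.5/31.9 = 0.8621
CL = 100·r = 86.21 %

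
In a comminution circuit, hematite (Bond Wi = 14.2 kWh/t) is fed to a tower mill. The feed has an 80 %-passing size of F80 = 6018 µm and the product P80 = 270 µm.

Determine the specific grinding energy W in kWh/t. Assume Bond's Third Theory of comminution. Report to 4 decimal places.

W = 6.8114 kWh/t

Bond:  W = 10 Wi (1/√P − 1/√F)
1/√270 = 0.060858;  1/√6018 = 0.012891
W = 10·14.2·(0.060858 − 0.012891) = 6.8114 kWh/t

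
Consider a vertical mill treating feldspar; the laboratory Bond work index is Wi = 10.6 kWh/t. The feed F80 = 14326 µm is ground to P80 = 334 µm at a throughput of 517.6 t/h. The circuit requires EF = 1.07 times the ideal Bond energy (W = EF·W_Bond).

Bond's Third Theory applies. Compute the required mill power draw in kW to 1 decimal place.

W = 10 Wi (1/√P80 − 1/√F80)  [Bond]
W = 10·10.6·(1/√334 − 1/√14326) = 10·10.6·(0.046363) = 4.9145 kWh/t
Corrected W = EF·W_Bond = 1.07·4.9145 = 5.2585 kWh/t
Power = W × throughput = 5.2585 kWh/t × 517.6 t/h = 2721.8 kW

P = 2721.8 kW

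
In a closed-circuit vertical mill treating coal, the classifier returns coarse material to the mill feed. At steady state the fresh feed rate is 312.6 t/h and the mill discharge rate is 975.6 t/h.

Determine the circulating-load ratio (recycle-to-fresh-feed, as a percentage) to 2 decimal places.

CL = 212.09 %

Steady state: M = F + R.
R = M − F = 975.6 − 312.6 = 663.0 t/h
CL = 100·R/F = 100·663.0/312.6 = 212.09 %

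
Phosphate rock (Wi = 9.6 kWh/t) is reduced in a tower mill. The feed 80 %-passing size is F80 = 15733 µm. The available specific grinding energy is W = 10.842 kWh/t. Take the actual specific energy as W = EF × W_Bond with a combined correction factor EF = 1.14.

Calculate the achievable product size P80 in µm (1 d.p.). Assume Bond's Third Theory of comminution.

W = 10 Wi (1/√P80 − 1/√F80)  [Bond]
W_Bond = W / EF = 10.842 / 1.14 = 9.5105 kWh/t
⇒ 1/√P80 = W_Bond/(10 Wi) + 1/√F80
  = 9.5105/(10·9.6) + 1/√15733 = 0.099068 + 0.007972 = 0.107040
P80 = (1/0.107040)² = 9.3423² = 87.28 µm

P80 = 87.3 µm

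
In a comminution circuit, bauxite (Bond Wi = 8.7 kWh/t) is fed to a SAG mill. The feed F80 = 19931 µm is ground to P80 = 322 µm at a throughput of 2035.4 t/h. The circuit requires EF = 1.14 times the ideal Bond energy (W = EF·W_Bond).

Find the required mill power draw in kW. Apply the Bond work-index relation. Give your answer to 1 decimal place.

P = 9819.9 kW

Bond: W = 10·Wi·(1/√P80 − 1/√F80)
W = 10·8.7·(1/√322 − 1/√19931) = 10·8.7·(0.048645) = 4.2321 kWh/t
W_actual = 1.14 × 4.2321 = 4.8246 kWh/t
Power = W × throughput = 4.8246 kWh/t × 2035.4 t/h = 9819.9 kW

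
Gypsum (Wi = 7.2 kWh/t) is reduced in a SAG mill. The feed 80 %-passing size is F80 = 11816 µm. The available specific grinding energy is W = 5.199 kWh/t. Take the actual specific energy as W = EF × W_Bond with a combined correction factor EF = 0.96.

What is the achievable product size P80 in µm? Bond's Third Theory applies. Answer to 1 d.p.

W = 10 Wi (P80^-0.5 − F80^-0.5)
W_Bond = W / EF = 5.199 / 0.96 = 5.4156 kWh/t
1/√P80 = 1/√F80 + W_Bond/(10·Wi)
  = 5.4156/(10·7.2) + 1/√11816 = 0.075217 + 0.009200 = 0.084417
P80 = (1/0.084417)² = 11.8460² = 140.33 µm

P80 = 140.3 µm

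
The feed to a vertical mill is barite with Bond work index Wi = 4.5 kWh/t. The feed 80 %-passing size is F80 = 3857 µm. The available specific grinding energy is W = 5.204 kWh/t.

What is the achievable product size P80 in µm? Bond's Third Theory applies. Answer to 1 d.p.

Bond:  W = 10 Wi (1/√P − 1/√F)
⇒ 1/√P80 = W/(10·Wi) + 1/√F80
  = 5.2040/(10·4.5) + 1/√3857 = 0.115644 + 0.016102 = 0.131746
P80 = (1/0.131746)² = 7.5903² = 57.61 µm

P80 = 57.6 µm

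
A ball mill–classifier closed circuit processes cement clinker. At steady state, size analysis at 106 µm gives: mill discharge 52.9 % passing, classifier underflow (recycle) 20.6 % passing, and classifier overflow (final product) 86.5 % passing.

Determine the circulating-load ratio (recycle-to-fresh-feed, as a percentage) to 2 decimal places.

CL = 104.02 %

Let r = R/F. Size balance at 106 µm:
r = (o − d)/(d − u)
r = (86.5 − 52.9)/(52.9 − 20.6) = 33.6/32.3 = 1.0402
CL = 100·r = 104.02 %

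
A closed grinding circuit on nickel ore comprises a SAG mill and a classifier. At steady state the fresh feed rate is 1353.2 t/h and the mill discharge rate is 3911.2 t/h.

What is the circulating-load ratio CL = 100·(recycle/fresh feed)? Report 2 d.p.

Discharge = new feed + return, hence
R = M − F = 3911.2 − 1353.2 = 2558.0 t/h
CL = 100·R/F = 100·2558.0/1353.2 = 189.03 %

CL = 189.03 %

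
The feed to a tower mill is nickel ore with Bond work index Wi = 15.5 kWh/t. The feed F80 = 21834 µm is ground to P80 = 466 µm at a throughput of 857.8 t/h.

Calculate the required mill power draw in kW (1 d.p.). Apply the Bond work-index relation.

Bond: W = 10·Wi·(1/√P80 − 1/√F80)
W = 10·15.5·(1/√466 − 1/√21834) = 10·15.5·(0.039557) = 6.1313 kWh/t
P_mill = W·ṁ = 6.1313·857.8 = 5259.4 kW

P = 5259.4 kW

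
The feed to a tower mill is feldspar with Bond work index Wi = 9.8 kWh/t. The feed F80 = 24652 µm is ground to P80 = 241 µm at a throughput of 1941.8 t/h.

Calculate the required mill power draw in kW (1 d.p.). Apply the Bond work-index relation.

P = 11046.1 kW

W = 10 Wi (1/√P80 − 1/√F80)  [Bond]
W = 10·9.8·(1/√241 − 1/√24652) = 10·9.8·(0.058047) = 5.6886 kWh/t
P = W·T = 5.6886·1941.8 = 11046.1 kW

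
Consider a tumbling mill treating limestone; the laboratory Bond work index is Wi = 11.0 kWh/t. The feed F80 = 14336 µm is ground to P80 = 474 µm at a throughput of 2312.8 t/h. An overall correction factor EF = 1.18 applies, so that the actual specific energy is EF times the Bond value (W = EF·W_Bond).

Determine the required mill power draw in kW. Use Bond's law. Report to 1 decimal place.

P = 11281.5 kW

W = 10·Wi·(P80^(-½) − F80^(-½))
W = 10·11.0·(1/√474 − 1/√14336) = 10·11.0·(0.037580) = 4.1338 kWh/t
Corrected W = EF·W_Bond = 1.18·4.1338 = 4.8778 kWh/t
P_mill = W·ṁ = 4.8778·2312.8 = 11281.5 kW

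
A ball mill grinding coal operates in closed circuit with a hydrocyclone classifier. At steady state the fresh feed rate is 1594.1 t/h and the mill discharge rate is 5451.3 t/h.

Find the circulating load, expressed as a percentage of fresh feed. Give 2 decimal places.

Mill node: discharge = fresh + recycle.
R = M − F = 5451.3 − 1594.1 = 3857.2 t/h
CL = 100·R/F = 100·3857.2/1594.1 = 241.97 %

CL = 241.97 %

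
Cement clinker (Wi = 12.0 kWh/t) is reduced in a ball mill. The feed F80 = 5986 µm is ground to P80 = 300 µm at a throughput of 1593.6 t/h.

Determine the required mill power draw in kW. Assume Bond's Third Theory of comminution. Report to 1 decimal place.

W_Bond = 10·Wi·(1/√P₈₀ − 1/√F₈₀)
W = 10·12.0·(1/√300 − 1/√5986) = 10·12.0·(0.044810) = 5.3772 kWh/t
Mill draw = 5.3772 × 1593.6 = 8569.1 kW

P = 8569.1 kW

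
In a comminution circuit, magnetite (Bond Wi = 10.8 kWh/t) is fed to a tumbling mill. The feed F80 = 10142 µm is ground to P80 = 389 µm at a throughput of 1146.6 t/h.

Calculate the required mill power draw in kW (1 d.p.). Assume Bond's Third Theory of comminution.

W = 10 Wi / √P80 − 10 Wi / √F80
W = 10·10.8·(1/√389 − 1/√10142) = 10·10.8·(0.040772) = 4.4034 kWh/t
P_mill = W·ṁ = 4.4034·1146.6 = 5048.9 kW

P = 5048.9 kW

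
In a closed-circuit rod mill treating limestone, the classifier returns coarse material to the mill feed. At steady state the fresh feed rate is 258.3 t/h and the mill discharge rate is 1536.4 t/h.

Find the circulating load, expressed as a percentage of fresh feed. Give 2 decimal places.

Discharge = new feed + return, hence
R = M − F = 1536.4 − 258.3 = 1278.1 t/h
CL = 100·R/F = 100·1278.1/258.3 = 494.81 %

CL = 494.81 %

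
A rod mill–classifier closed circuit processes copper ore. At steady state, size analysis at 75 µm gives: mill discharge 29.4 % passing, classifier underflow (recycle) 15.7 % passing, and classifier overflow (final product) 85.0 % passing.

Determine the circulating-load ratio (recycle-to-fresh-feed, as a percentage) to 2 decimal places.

Let r = R/F. Size balance at 75 µm:
(1+r)·d = r·u + o ⇒ r = (o−d)/(d−u)
r = (85.0 − 29.4)/(29.4 − 15.7) = 55.6/13.7 = 4.0584
CL = 100·r = 405.84 %

CL = 405.84 %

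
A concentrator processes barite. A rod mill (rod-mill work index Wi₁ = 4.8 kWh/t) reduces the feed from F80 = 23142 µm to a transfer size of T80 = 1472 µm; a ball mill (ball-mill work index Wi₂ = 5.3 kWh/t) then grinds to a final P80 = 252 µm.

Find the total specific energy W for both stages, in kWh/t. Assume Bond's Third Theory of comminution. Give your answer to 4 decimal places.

W = 2.8928 kWh/t

W = 10 Wi (1/√P80 − 1/√F80)  [Bond]
Stage 1 (23142→1472 µm, Wi₁=4.8): W₁ = 10·4.8·(0.026064 − 0.006574) = 0.9356 kWh/t
Stage 2 (1472→252 µm, Wi₂=5.3): W₂ = 10·5.3·(0.062994 − 0.026064) = 1.9573 kWh/t
W = W₁ + W₂ = 0.9356 + 1.9573 = 2.8928 kWh/t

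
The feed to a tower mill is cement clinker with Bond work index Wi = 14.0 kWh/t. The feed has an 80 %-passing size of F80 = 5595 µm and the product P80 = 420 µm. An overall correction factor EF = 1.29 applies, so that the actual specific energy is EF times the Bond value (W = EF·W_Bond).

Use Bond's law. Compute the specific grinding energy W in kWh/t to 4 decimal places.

W = 6.3979 kWh/t

W = 10·Wi·[P80^(−½) − F80^(−½)]
1/√420 = 0.048795;  1/√5595 = 0.013369
W = 10·14.0·(0.048795 − 0.013369) = 4.9596 kWh/t
W_actual = 1.29 × 4.9596 = 6.3979 kWh/t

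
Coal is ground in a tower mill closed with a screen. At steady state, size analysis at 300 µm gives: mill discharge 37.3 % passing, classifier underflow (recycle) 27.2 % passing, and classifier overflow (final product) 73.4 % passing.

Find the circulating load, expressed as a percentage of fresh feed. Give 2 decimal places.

CL = 357.43 %

Classifier node, passing 300 µm:
d + r·d = r·u + o → r(d−u) = o−d
r = (73.4 − 37.3)/(37.3 − 27.2) = 36.1/10.1 = 3.5743
CL = 100·r = 357.43 %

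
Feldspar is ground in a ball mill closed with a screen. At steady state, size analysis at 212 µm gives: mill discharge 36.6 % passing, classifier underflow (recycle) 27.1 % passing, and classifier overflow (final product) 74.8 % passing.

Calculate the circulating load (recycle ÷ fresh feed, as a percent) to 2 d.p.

CL = 402.11 %

Two-product formula at 212 µm:
(1+r)·d = r·u + o ⇒ r = (o−d)/(d−u)
r = (74.8 − 36.6)/(36.6 − 27.1) = 38.2/9.5 = 4.0211
CL = 100·r = 402.11 %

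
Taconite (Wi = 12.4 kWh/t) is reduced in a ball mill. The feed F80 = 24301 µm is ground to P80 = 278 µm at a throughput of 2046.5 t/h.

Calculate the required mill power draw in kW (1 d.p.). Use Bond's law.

P = 13592.0 kW

W_Bond = 10·Wi·(1/√P₈₀ − 1/√F₈₀)
W = 10·12.4·(1/√278 − 1/√24301) = 10·12.4·(0.053561) = 6.6416 kWh/t
Mill draw = 6.6416 × 2046.5 = 13592.0 kW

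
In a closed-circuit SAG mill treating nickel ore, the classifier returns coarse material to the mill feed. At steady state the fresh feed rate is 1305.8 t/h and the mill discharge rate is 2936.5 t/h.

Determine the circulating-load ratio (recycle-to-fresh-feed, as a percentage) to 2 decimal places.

CL = 124.88 %

Mill node: discharge = fresh + recycle.
R = M − F = 2936.5 − 1305.8 = 1630.7 t/h
CL = 100·R/F = 100·1630.7/1305.8 = 124.88 %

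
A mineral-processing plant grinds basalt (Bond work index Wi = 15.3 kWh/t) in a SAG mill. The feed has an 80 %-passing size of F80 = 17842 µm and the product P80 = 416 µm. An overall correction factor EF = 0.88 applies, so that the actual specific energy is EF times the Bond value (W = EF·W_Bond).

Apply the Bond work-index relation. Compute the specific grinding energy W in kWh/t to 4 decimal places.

W = 5.5933 kWh/t

Bond:  W = 10 Wi (1/√P − 1/√F)
1/√416 = 0.049029;  1/√17842 = 0.007486
W = 10·15.3·(0.049029 − 0.007486) = 6.3560 kWh/t
Corrected W = EF·W_Bond = 0.88·6.3560 = 5.5933 kWh/t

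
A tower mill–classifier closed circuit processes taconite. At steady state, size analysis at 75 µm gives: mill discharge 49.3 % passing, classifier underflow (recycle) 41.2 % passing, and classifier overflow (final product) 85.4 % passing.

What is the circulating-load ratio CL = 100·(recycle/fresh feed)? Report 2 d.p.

CL = 445.68 %

Two-product formula at 75 µm:
(1+r)·d = r·u + o ⇒ r = (o−d)/(d−u)
r = (85.4 − 49.3)/(49.3 − 41.2) = 36.1/8.1 = 4.4568
CL = 100·r = 445.68 %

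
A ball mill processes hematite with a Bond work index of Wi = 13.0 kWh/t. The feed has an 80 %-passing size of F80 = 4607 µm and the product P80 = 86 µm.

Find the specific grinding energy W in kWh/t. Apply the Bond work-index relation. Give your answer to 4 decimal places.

W = 10·Wi·(P80^(-½) − F80^(-½))
1/√86 = 0.107833;  1/√4607 = 0.014733
W = 10·13.0·(0.107833 − 0.014733) = 12.1030 kWh/t

W = 12.1030 kWh/t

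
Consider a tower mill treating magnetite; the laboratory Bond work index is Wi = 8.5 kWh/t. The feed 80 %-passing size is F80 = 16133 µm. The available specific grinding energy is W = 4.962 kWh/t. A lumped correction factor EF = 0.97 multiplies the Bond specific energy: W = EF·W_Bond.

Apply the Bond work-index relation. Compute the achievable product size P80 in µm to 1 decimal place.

P80 = 215.9 µm

W = 10 Wi / √P80 − 10 Wi / √F80
W_Bond = W / EF = 4.962 / 0.97 = 5.1155 kWh/t
⇒ 1/√P80 = W_Bond/(10·Wi) + 1/√F80
  = 5.1155/(10·8.5) + 1/√16133 = 0.060182 + 0.007873 = 0.068055
P80 = (1/0.068055)² = 14.6940² = 215.91 µm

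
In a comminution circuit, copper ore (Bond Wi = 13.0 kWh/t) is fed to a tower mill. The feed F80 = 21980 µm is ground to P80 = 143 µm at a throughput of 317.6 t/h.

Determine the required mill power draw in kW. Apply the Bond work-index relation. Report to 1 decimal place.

W = 10 Wi (P80^-0.5 − F80^-0.5)
W = 10·13.0·(1/√143 − 1/√21980) = 10·13.0·(0.076879) = 9.9943 kWh/t
P = W·T = 9.9943·317.6 = 3174.2 kW

P = 3174.2 kW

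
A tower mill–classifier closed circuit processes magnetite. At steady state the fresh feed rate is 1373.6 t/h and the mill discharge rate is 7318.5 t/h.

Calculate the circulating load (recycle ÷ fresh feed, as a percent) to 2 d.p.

CL = 432.80 %

Mill node: discharge = fresh + recycle.
R = M − F = 7318.5 − 1373.6 = 5944.9 t/h
CL = 100·R/F = 100·5944.9/1373.6 = 432.80 %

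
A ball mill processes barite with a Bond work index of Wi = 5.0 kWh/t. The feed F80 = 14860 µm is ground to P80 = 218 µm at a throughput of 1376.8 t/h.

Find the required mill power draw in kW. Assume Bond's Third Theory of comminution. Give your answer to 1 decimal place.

W_Bond = 10·Wi·(1/√P₈₀ − 1/√F₈₀)
W = 10·5.0·(1/√218 − 1/√14860) = 10·5.0·(0.059525) = 2.9763 kWh/t
Mill draw = 2.9763 × 1376.8 = 4097.7 kW

P = 4097.7 kW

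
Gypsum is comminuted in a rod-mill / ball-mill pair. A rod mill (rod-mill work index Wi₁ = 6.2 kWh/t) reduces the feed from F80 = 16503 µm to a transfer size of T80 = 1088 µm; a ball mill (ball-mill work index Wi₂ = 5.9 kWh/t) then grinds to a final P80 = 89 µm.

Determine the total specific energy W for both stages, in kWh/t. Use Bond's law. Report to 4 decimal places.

W = 5.8623 kWh/t

Bond: W = 10·Wi·(1/√P80 − 1/√F80)
Stage 1 (16503→1088 µm, Wi₁=6.2): W₁ = 10·6.2·(0.030317 − 0.007784) = 1.3970 kWh/t
Stage 2 (1088→89 µm, Wi₂=5.9): W₂ = 10·5.9·(0.106000 − 0.030317) = 4.4653 kWh/t
W = W₁ + W₂ = 1.3970 + 4.4653 = 5.8623 kWh/t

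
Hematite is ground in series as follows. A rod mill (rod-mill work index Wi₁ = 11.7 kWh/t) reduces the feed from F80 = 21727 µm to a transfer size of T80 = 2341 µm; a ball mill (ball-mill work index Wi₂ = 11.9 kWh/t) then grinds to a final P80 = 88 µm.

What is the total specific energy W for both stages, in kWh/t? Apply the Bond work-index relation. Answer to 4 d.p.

W = 11.8504 kWh/t

W = 10 Wi / √P80 − 10 Wi / √F80
Stage 1 (21727→2341 µm, Wi₁=11.7): W₁ = 10·11.7·(0.020668 − 0.006784) = 1.6244 kWh/t
Stage 2 (2341→88 µm, Wi₂=11.9): W₂ = 10·11.9·(0.106600 − 0.020668) = 10.2259 kWh/t
W = W₁ + W₂ = 1.6244 + 10.2259 = 11.8504 kWh/t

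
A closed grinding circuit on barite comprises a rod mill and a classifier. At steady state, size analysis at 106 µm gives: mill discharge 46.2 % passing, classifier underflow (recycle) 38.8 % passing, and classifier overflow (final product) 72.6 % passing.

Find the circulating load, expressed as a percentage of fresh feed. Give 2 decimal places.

CL = 356.76 %

Classifier node, passing 106 µm:
(1+r)d = ru + o → r = (o−d)/(d−u)
r = (72.6 − 46.2)/(46.2 − 38.8) = 26.4/7.4 = 3.5676
CL = 100·r = 356.76 %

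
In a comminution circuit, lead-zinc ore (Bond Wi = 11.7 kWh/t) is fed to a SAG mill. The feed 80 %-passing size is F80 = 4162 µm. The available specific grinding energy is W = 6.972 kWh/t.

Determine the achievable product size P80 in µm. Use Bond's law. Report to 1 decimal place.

W = 10·Wi·[P80^(−½) − F80^(−½)]
⇒ 1/√P80 = W/(10 Wi) + 1/√F80
  = 6.9720/(10·11.7) + 1/√4162 = 0.059590 + 0.015501 = 0.075090
P80 = (1/0.075090)² = 13.3173² = 177.35 µm

P80 = 177.4 µm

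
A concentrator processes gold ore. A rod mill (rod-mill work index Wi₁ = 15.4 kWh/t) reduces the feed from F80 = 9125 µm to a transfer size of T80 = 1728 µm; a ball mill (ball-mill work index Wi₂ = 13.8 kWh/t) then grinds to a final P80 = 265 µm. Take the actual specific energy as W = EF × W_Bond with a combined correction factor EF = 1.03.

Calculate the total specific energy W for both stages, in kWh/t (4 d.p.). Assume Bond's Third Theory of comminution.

W = 7.4675 kWh/t

W = 10·Wi·(P80^(-½) − F80^(-½))
Stage 1 (9125→1728 µm, Wi₁=15.4): W₁ = 10·15.4·(0.024056 − 0.010468) = 2.0925 kWh/t
Stage 2 (1728→265 µm, Wi₂=13.8): W₂ = 10·13.8·(0.061430 − 0.024056) = 5.1575 kWh/t
W = W₁ + W₂ = 2.0925 + 5.1575 = 7.2500 kWh/t
W_actual = 1.03 × 7.2500 = 7.4675 kWh/t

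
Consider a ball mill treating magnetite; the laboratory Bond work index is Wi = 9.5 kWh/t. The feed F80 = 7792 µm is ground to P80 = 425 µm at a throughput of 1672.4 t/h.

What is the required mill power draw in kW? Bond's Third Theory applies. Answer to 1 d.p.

P = 5906.9 kW

W = 10·Wi·[P80^(−½) − F80^(−½)]
W = 10·9.5·(1/√425 − 1/√7792) = 10·9.5·(0.037179) = 3.5320 kWh/t
Power = W × throughput = 3.5320 kWh/t × 1672.4 t/h = 5906.9 kW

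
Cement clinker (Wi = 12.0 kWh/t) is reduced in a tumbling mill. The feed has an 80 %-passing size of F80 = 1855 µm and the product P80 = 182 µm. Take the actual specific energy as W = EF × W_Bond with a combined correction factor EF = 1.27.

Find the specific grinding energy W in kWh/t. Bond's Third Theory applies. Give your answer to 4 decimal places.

W = 10·Wi·[P80^(−½) − F80^(−½)]
1/√182 = 0.074125;  1/√1855 = 0.023218
W = 10·12.0·(0.074125 − 0.023218) = 6.1088 kWh/t
Corrected W = EF·W_Bond = 1.27·6.1088 = 7.7582 kWh/t

W = 7.7582 kWh/t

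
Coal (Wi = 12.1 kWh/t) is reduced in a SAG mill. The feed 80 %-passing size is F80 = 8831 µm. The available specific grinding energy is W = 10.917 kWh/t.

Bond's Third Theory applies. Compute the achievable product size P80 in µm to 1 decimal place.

W = 10 Wi (P80^-0.5 − F80^-0.5)
⇒ 1/√P80 = W/(10 Wi) + 1/√F80
  = 10.9170/(10·12.1) + 1/√8831 = 0.090223 + 0.010641 = 0.100864
P80 = (1/0.100864)² = 9.9143² = 98.29 µm

P80 = 98.3 µm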